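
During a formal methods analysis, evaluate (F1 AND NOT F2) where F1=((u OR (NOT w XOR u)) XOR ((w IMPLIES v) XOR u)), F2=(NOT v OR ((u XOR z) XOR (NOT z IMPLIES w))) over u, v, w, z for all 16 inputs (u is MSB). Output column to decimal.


F1 = ((u OR (NOT w XOR u)) XOR ((w IMPLIES v) XOR u))
F2 = (NOT v OR ((u XOR z) XOR (NOT z IMPLIES w)))
Counterexample to F1=>F2 is where F1=1 and F2=0.
Evaluate each row (bits = u,v,w,z, MSB first):
  row 0 [0000]: F1=0 F2=1 -> F1&~F2 -> 0
  row 1 [0001]: F1=0 F2=1 -> F1&~F2 -> 0
  row 2 [0010]: F1=0 F2=1 -> F1&~F2 -> 0
  row 3 [0011]: F1=0 F2=1 -> F1&~F2 -> 0
  row 4 [0100]: F1=0 F2=0 -> F1&~F2 -> 0
  row 5 [0101]: F1=0 F2=0 -> F1&~F2 -> 0
  row 6 [0110]: F1=1 F2=1 -> F1&~F2 -> 0
  row 7 [0111]: F1=1 F2=0 -> F1&~F2 -> 1
  row 8 [1000]: F1=1 F2=1 -> F1&~F2 -> 0
  row 9 [1001]: F1=1 F2=1 -> F1&~F2 -> 0
  row 10 [1010]: F1=0 F2=1 -> F1&~F2 -> 0
  row 11 [1011]: F1=0 F2=1 -> F1&~F2 -> 0
  row 12 [1100]: F1=1 F2=1 -> F1&~F2 -> 0
  row 13 [1101]: F1=1 F2=1 -> F1&~F2 -> 0
  row 14 [1110]: F1=1 F2=0 -> F1&~F2 -> 1
  row 15 [1111]: F1=1 F2=1 -> F1&~F2 -> 0
Full result column, 4 rows per line (u,v fixed per line; w,z runs 00..11 left to right):
  rows 0-3 [u,v=00]: 0000  = hex 0
  rows 4-7 [u,v=01]: 0001  = hex 1
  rows 8-11 [u,v=10]: 0000  = hex 0
  rows 12-15 [u,v=11]: 0010  = hex 2
Counterexample vector (row 0 .. row 15) = 0000000100000010
Output column grouped in 4s = 0000 0001 0000 0010 = 0x0102
Convert to decimal digit by digit (value = value*16 + digit):
  0 -> 0
  0*16 + 1 = 1
  1*16 + 0 = 16
  16*16 + 2 = 258
Decimal = 258

258


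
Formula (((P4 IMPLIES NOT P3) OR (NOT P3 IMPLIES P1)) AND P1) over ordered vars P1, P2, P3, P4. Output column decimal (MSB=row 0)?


Formula: (((P4 IMPLIES NOT P3) OR (NOT P3 IMPLIES P1)) AND P1) over P1, P2, P3, P4 (16 rows)
Evaluate each row (bits = P1,P2,P3,P4, MSB first):
  row 0 [0000]: (((0 IMPLIES NOT 0) OR (NOT 0 IMPLIES 0)) AND 0) -> 0
  row 1 [0001]: (((1 IMPLIES NOT 0) OR (NOT 0 IMPLIES 0)) AND 0) -> 0
  row 2 [0010]: (((0 IMPLIES NOT 1) OR (NOT 1 IMPLIES 0)) AND 0) -> 0
  row 3 [0011]: (((1 IMPLIES NOT 1) OR (NOT 1 IMPLIES 0)) AND 0) -> 0
  row 4 [0100]: (((0 IMPLIES NOT 0) OR (NOT 0 IMPLIES 0)) AND 0) -> 0
  row 5 [0101]: (((1 IMPLIES NOT 0) OR (NOT 0 IMPLIES 0)) AND 0) -> 0
  row 6 [0110]: (((0 IMPLIES NOT 1) OR (NOT 1 IMPLIES 0)) AND 0) -> 0
  row 7 [0111]: (((1 IMPLIES NOT 1) OR (NOT 1 IMPLIES 0)) AND 0) -> 0
  row 8 [1000]: (((0 IMPLIES NOT 0) OR (NOT 0 IMPLIES 1)) AND 1) -> 1
  row 9 [1001]: (((1 IMPLIES NOT 0) OR (NOT 0 IMPLIES 1)) AND 1) -> 1
  row 10 [1010]: (((0 IMPLIES NOT 1) OR (NOT 1 IMPLIES 1)) AND 1) -> 1
  row 11 [1011]: (((1 IMPLIES NOT 1) OR (NOT 1 IMPLIES 1)) AND 1) -> 1
  row 12 [1100]: (((0 IMPLIES NOT 0) OR (NOT 0 IMPLIES 1)) AND 1) -> 1
  row 13 [1101]: (((1 IMPLIES NOT 0) OR (NOT 0 IMPLIES 1)) AND 1) -> 1
  row 14 [1110]: (((0 IMPLIES NOT 1) OR (NOT 1 IMPLIES 1)) AND 1) -> 1
  row 15 [1111]: (((1 IMPLIES NOT 1) OR (NOT 1 IMPLIES 1)) AND 1) -> 1
Full result column, 4 rows per line (P1,P2 fixed per line; P3,P4 runs 00..11 left to right):
  rows 0-3 [P1,P2=00]: 0000  = hex 0
  rows 4-7 [P1,P2=01]: 0000  = hex 0
  rows 8-11 [P1,P2=10]: 1111  = hex F
  rows 12-15 [P1,P2=11]: 1111  = hex F
Output column (row 0 .. row 15) = 0000000011111111
Output column grouped in 4s = 0000 0000 1111 1111 = 0x00FF
Convert to decimal digit by digit (value = value*16 + digit):
  0 -> 0
  0*16 + 0 = 0
  0*16 + 15 (F) = 15
  15*16 + 15 (F) = 255
Decimal = 255

255


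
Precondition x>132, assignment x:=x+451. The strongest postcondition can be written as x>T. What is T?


Formula: sp(P, x:=E) = exists old_x. (x = E[old_x/x]) AND P[old_x/x] (old_x is the value of x before the assignment; eliminate old_x by solving x = E[old_x/x] for old_x)
Step 1: Precondition P: x>132, i.e. old_x > 132
Step 2: Assignment gives x = old_x + 451, so old_x = x - 451
Step 3: Substitute into P: x - 451 > 132
Step 4: Simplify: x > 132+451 = 583

583


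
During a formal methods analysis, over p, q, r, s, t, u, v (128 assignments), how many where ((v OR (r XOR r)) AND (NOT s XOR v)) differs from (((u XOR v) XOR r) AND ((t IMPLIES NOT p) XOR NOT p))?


F1 = ((v OR (r XOR r)) AND (NOT s XOR v))
F2 = (((u XOR v) XOR r) AND ((t IMPLIES NOT p) XOR NOT p))
Evaluate both on each of 128 rows (bits = p,q,r,s,t,u,v):
  row 0 [0000000]: F1=0 F2=0 -> 0
  row 1 [0000001]: F1=0 F2=0 -> 0
  row 2 [0000010]: F1=0 F2=0 -> 0
  row 3 [0000011]: F1=0 F2=0 -> 0
  row 4 [0000100]: F1=0 F2=0 -> 0
  (every remaining row is evaluated the same way; all 128 results are listed next)
Full result column, 8 rows per line (p,q,r,s fixed per line; t,u,v runs 000..111 left to right):
  rows 0-7 [p,q,r,s=0000]: 00000000  (ones: 0)
  rows 8-15 [p,q,r,s=0001]: 01010101  (ones: 4)
  rows 16-23 [p,q,r,s=0010]: 00000000  (ones: 0)
  rows 24-31 [p,q,r,s=0011]: 01010101  (ones: 4)
  rows 32-39 [p,q,r,s=0100]: 00000000  (ones: 0)
  rows 40-47 [p,q,r,s=0101]: 01010101  (ones: 4)
  rows 48-55 [p,q,r,s=0110]: 00000000  (ones: 0)
  rows 56-63 [p,q,r,s=0111]: 01010101  (ones: 4)
  rows 64-71 [p,q,r,s=1000]: 01100000  (ones: 2)
  rows 72-79 [p,q,r,s=1001]: 00110101  (ones: 4)
  rows 80-87 [p,q,r,s=1010]: 10010000  (ones: 2)
  rows 88-95 [p,q,r,s=1011]: 11000101  (ones: 4)
  rows 96-103 [p,q,r,s=1100]: 01100000  (ones: 2)
  rows 104-111 [p,q,r,s=1101]: 00110101  (ones: 4)
  rows 112-119 [p,q,r,s=1110]: 10010000  (ones: 2)
  rows 120-127 [p,q,r,s=1111]: 11000101  (ones: 4)
Disagreements = 0+4+0+4+0+4+0+4+2+4+2+4+2+4+2+4 = 40

40


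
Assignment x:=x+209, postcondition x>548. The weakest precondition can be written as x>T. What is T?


Formula: wp(x:=E, P) = P[E/x] (substitute E for x in postcondition)
Step 1: Postcondition: x>548
Step 2: Substitute x+209 for x: x+209>548
Step 3: Solve for x: x > 548-209 = 339

339


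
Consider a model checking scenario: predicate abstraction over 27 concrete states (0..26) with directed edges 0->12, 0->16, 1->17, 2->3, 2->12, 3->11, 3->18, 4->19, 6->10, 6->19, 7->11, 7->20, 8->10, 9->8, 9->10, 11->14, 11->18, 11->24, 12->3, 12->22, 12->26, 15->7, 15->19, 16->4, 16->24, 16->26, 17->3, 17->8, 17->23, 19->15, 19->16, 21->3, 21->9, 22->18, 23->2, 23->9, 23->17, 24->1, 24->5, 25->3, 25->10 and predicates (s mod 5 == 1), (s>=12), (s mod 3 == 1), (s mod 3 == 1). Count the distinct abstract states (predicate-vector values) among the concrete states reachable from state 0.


BFS from 0:
Concrete reachable: {0, 1, 2, 3, 4, 5, 7, 8, 9, 10, 11, 12, 14, 15, 16, 17, 18, 19, 20, 22, 23, 24, 26}
Abstract via predicates (s mod 5 == 1), (s>=12), (s mod 3 == 1), (s mod 3 == 1):
  (0,0,0,0) <- {0, 2, 3, 5, 8, 9}
  (0,0,1,1) <- {4, 7, 10}
  (0,1,0,0) <- {12, 14, 15, 17, 18, 20, 23, 24}
  (0,1,1,1) <- {19, 22}
  (1,0,0,0) <- {11}
  (1,0,1,1) <- {1}
  (1,1,0,0) <- {26}
  (1,1,1,1) <- {16}
Distinct abstract states = 8

8


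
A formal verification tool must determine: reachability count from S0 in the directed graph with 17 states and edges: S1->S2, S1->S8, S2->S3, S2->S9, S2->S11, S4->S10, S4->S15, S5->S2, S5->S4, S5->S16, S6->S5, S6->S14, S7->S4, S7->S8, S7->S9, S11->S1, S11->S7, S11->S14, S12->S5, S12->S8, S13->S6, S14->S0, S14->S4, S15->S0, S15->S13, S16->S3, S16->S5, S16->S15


BFS from S0:
  layer 0: {S0}
Reachable set: {S0}
Count = 1

1


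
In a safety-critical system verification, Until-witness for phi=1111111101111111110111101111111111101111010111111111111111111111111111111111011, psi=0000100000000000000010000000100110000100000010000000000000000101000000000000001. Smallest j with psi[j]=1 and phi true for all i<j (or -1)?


(phi U psi) at 0: need smallest j with psi[j]=1 and phi[i]=1 for all i in [0,j).
Scan from step 0:
  step 0: phi=1, psi=0 -> continue
  step 1: phi=1, psi=0 -> continue
  step 2: phi=1, psi=0 -> continue
  step 3: phi=1, psi=0 -> continue
  step 4: psi=1 and phi held for [0,4) -> witness found
Witness step = 4

4


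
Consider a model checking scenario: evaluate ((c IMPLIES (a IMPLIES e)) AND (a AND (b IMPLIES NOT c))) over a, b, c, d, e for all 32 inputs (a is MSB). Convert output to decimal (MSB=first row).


Formula: ((c IMPLIES (a IMPLIES e)) AND (a AND (b IMPLIES NOT c))) over a, b, c, d, e (32 rows)
Evaluate each row (bits = a,b,c,d,e, MSB first):
  row 0 [00000]: ((0 IMPLIES (0 IMPLIES 0)) AND (0 AND (0 IMPLIES NOT 0))) -> 0
  row 1 [00001]: ((0 IMPLIES (0 IMPLIES 1)) AND (0 AND (0 IMPLIES NOT 0))) -> 0
  row 2 [00010]: ((0 IMPLIES (0 IMPLIES 0)) AND (0 AND (0 IMPLIES NOT 0))) -> 0
  row 3 [00011]: ((0 IMPLIES (0 IMPLIES 1)) AND (0 AND (0 IMPLIES NOT 0))) -> 0
  row 4 [00100]: ((1 IMPLIES (0 IMPLIES 0)) AND (0 AND (0 IMPLIES NOT 1))) -> 0
  row 5 [00101]: ((1 IMPLIES (0 IMPLIES 1)) AND (0 AND (0 IMPLIES NOT 1))) -> 0
  row 6 [00110]: ((1 IMPLIES (0 IMPLIES 0)) AND (0 AND (0 IMPLIES NOT 1))) -> 0
  row 7 [00111]: ((1 IMPLIES (0 IMPLIES 1)) AND (0 AND (0 IMPLIES NOT 1))) -> 0
  row 8 [01000]: ((0 IMPLIES (0 IMPLIES 0)) AND (0 AND (1 IMPLIES NOT 0))) -> 0
  row 9 [01001]: ((0 IMPLIES (0 IMPLIES 1)) AND (0 AND (1 IMPLIES NOT 0))) -> 0
  row 10 [01010]: ((0 IMPLIES (0 IMPLIES 0)) AND (0 AND (1 IMPLIES NOT 0))) -> 0
  row 11 [01011]: ((0 IMPLIES (0 IMPLIES 1)) AND (0 AND (1 IMPLIES NOT 0))) -> 0
  row 12 [01100]: ((1 IMPLIES (0 IMPLIES 0)) AND (0 AND (1 IMPLIES NOT 1))) -> 0
  row 13 [01101]: ((1 IMPLIES (0 IMPLIES 1)) AND (0 AND (1 IMPLIES NOT 1))) -> 0
  row 14 [01110]: ((1 IMPLIES (0 IMPLIES 0)) AND (0 AND (1 IMPLIES NOT 1))) -> 0
  row 15 [01111]: ((1 IMPLIES (0 IMPLIES 1)) AND (0 AND (1 IMPLIES NOT 1))) -> 0
  row 16 [10000]: ((0 IMPLIES (1 IMPLIES 0)) AND (1 AND (0 IMPLIES NOT 0))) -> 1
  row 17 [10001]: ((0 IMPLIES (1 IMPLIES 1)) AND (1 AND (0 IMPLIES NOT 0))) -> 1
  row 18 [10010]: ((0 IMPLIES (1 IMPLIES 0)) AND (1 AND (0 IMPLIES NOT 0))) -> 1
  row 19 [10011]: ((0 IMPLIES (1 IMPLIES 1)) AND (1 AND (0 IMPLIES NOT 0))) -> 1
  row 20 [10100]: ((1 IMPLIES (1 IMPLIES 0)) AND (1 AND (0 IMPLIES NOT 1))) -> 0
  row 21 [10101]: ((1 IMPLIES (1 IMPLIES 1)) AND (1 AND (0 IMPLIES NOT 1))) -> 1
  row 22 [10110]: ((1 IMPLIES (1 IMPLIES 0)) AND (1 AND (0 IMPLIES NOT 1))) -> 0
  row 23 [10111]: ((1 IMPLIES (1 IMPLIES 1)) AND (1 AND (0 IMPLIES NOT 1))) -> 1
  row 24 [11000]: ((0 IMPLIES (1 IMPLIES 0)) AND (1 AND (1 IMPLIES NOT 0))) -> 1
  row 25 [11001]: ((0 IMPLIES (1 IMPLIES 1)) AND (1 AND (1 IMPLIES NOT 0))) -> 1
  row 26 [11010]: ((0 IMPLIES (1 IMPLIES 0)) AND (1 AND (1 IMPLIES NOT 0))) -> 1
  row 27 [11011]: ((0 IMPLIES (1 IMPLIES 1)) AND (1 AND (1 IMPLIES NOT 0))) -> 1
  row 28 [11100]: ((1 IMPLIES (1 IMPLIES 0)) AND (1 AND (1 IMPLIES NOT 1))) -> 0
  row 29 [11101]: ((1 IMPLIES (1 IMPLIES 1)) AND (1 AND (1 IMPLIES NOT 1))) -> 0
  row 30 [11110]: ((1 IMPLIES (1 IMPLIES 0)) AND (1 AND (1 IMPLIES NOT 1))) -> 0
  row 31 [11111]: ((1 IMPLIES (1 IMPLIES 1)) AND (1 AND (1 IMPLIES NOT 1))) -> 0
Full result column, 4 rows per line (a,b,c fixed per line; d,e runs 00..11 left to right):
  rows 0-3 [a,b,c=000]: 0000  = hex 0
  rows 4-7 [a,b,c=001]: 0000  = hex 0
  rows 8-11 [a,b,c=010]: 0000  = hex 0
  rows 12-15 [a,b,c=011]: 0000  = hex 0
  rows 16-19 [a,b,c=100]: 1111  = hex F
  rows 20-23 [a,b,c=101]: 0101  = hex 5
  rows 24-27 [a,b,c=110]: 1111  = hex F
  rows 28-31 [a,b,c=111]: 0000  = hex 0
Output column (row 0 .. row 31) = 00000000000000001111010111110000
Output column grouped in 4s = 0000 0000 0000 0000 1111 0101 1111 0000 = 0x0000F5F0
Convert to decimal digit by digit (value = value*16 + digit):
  0 -> 0
  0*16 + 0 = 0
  0*16 + 0 = 0
  0*16 + 0 = 0
  0*16 + 15 (F) = 15
  15*16 + 5 = 245
  245*16 + 15 (F) = 3935
  3935*16 + 0 = 62960
Decimal = 62960

62960


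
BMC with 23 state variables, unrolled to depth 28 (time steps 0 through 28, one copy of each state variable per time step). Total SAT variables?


BMC unrolls to depth k, creating one copy of each state var for steps 0..k.
Step count = 28 + 1 = 29 (steps 0 through 28)
Vars per step = 23
Total = 23 * 29 = 667

667


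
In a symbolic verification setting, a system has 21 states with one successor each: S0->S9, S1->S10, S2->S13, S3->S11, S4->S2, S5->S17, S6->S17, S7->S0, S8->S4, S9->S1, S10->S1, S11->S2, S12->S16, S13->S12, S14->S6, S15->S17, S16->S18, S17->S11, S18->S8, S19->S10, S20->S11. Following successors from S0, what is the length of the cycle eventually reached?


Trace from S0 until a state repeats:
  S0 -> S9 -> S1 -> S10 -> S1
S1 first seen at step 2, revisited at step 4.
Cycle length = 4 - 2 = 2

2


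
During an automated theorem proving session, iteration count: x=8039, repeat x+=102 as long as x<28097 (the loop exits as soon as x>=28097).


Step 1: x goes from 8039 toward 28097 by 102; the body runs while x<28097, so iterations = ceil((bound-start)/step)
Step 2: Distance=20058
Step 3: ceil(20058/102)=197

197


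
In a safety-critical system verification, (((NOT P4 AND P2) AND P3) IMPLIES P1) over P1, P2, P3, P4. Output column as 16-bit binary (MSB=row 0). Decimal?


Formula: (((NOT P4 AND P2) AND P3) IMPLIES P1) over P1, P2, P3, P4 (16 rows)
Evaluate each row (bits = P1,P2,P3,P4, MSB first):
  row 0 [0000]: (((NOT 0 AND 0) AND 0) IMPLIES 0) -> 1
  row 1 [0001]: (((NOT 1 AND 0) AND 0) IMPLIES 0) -> 1
  row 2 [0010]: (((NOT 0 AND 0) AND 1) IMPLIES 0) -> 1
  row 3 [0011]: (((NOT 1 AND 0) AND 1) IMPLIES 0) -> 1
  row 4 [0100]: (((NOT 0 AND 1) AND 0) IMPLIES 0) -> 1
  row 5 [0101]: (((NOT 1 AND 1) AND 0) IMPLIES 0) -> 1
  row 6 [0110]: (((NOT 0 AND 1) AND 1) IMPLIES 0) -> 0
  row 7 [0111]: (((NOT 1 AND 1) AND 1) IMPLIES 0) -> 1
  row 8 [1000]: (((NOT 0 AND 0) AND 0) IMPLIES 1) -> 1
  row 9 [1001]: (((NOT 1 AND 0) AND 0) IMPLIES 1) -> 1
  row 10 [1010]: (((NOT 0 AND 0) AND 1) IMPLIES 1) -> 1
  row 11 [1011]: (((NOT 1 AND 0) AND 1) IMPLIES 1) -> 1
  row 12 [1100]: (((NOT 0 AND 1) AND 0) IMPLIES 1) -> 1
  row 13 [1101]: (((NOT 1 AND 1) AND 0) IMPLIES 1) -> 1
  row 14 [1110]: (((NOT 0 AND 1) AND 1) IMPLIES 1) -> 1
  row 15 [1111]: (((NOT 1 AND 1) AND 1) IMPLIES 1) -> 1
Full result column, 4 rows per line (P1,P2 fixed per line; P3,P4 runs 00..11 left to right):
  rows 0-3 [P1,P2=00]: 1111  = hex F
  rows 4-7 [P1,P2=01]: 1101  = hex D
  rows 8-11 [P1,P2=10]: 1111  = hex F
  rows 12-15 [P1,P2=11]: 1111  = hex F
Output column (row 0 .. row 15) = 1111110111111111
Output column grouped in 4s = 1111 1101 1111 1111 = 0xFDFF
Convert to decimal digit by digit (value = value*16 + digit):
  F -> 15
  15*16 + 13 (D) = 253
  253*16 + 15 (F) = 4063
  4063*16 + 15 (F) = 65023
Decimal = 65023

65023


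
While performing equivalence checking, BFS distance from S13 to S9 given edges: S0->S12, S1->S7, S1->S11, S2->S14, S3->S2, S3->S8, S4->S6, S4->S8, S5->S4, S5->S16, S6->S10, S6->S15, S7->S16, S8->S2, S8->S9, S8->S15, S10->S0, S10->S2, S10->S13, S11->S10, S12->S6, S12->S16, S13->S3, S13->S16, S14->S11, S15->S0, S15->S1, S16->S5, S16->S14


BFS layer-by-layer from S13:
  dist 0: {S13}
  dist 1: {S3, S16}
  dist 2: {S2, S5, S8, S14}
  dist 3: {S4, S9, S11, S15}
  -> S9 reached at distance 3
Shortest path length = 3

3


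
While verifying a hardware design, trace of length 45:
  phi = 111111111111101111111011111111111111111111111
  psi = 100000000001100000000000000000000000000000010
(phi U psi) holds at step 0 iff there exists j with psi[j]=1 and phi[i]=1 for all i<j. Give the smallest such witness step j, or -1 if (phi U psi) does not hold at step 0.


(phi U psi) at 0: need smallest j with psi[j]=1 and phi[i]=1 for all i in [0,j).
Scan from step 0:
  step 0: psi=1 and phi held for [0,0) -> witness found
Witness step = 0

0


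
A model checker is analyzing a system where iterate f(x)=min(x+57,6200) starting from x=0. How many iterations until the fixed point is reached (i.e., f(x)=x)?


Step 1: x=0, cap=6200, increment=57
Step 2: x grows by 57 each step until capped at 6200; fixed point is x=6200
Step 3: iterations = ceil(6200/57) = 109

109


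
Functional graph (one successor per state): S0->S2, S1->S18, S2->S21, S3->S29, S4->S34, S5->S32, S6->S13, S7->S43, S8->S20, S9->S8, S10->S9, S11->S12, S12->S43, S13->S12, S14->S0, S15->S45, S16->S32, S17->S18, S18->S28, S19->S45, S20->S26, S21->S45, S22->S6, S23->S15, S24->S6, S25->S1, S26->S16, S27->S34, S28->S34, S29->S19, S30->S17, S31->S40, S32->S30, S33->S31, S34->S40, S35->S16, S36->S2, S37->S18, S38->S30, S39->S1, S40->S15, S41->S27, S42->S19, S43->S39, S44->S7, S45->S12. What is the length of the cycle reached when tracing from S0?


Trace from S0 until a state repeats:
  S0 -> S2 -> S21 -> S45 -> S12 -> S43 -> S39 -> S1 -> S18 -> S28 -> S34 -> S40 -> S15 -> S45
S45 first seen at step 3, revisited at step 13.
Cycle length = 13 - 3 = 10

10


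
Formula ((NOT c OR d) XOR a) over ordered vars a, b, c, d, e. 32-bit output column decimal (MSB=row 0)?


Formula: ((NOT c OR d) XOR a) over a, b, c, d, e (32 rows)
Evaluate each row (bits = a,b,c,d,e, MSB first):
  row 0 [00000]: ((NOT 0 OR 0) XOR 0) -> 1
  row 1 [00001]: ((NOT 0 OR 0) XOR 0) -> 1
  row 2 [00010]: ((NOT 0 OR 1) XOR 0) -> 1
  row 3 [00011]: ((NOT 0 OR 1) XOR 0) -> 1
  row 4 [00100]: ((NOT 1 OR 0) XOR 0) -> 0
  row 5 [00101]: ((NOT 1 OR 0) XOR 0) -> 0
  row 6 [00110]: ((NOT 1 OR 1) XOR 0) -> 1
  row 7 [00111]: ((NOT 1 OR 1) XOR 0) -> 1
  row 8 [01000]: ((NOT 0 OR 0) XOR 0) -> 1
  row 9 [01001]: ((NOT 0 OR 0) XOR 0) -> 1
  row 10 [01010]: ((NOT 0 OR 1) XOR 0) -> 1
  row 11 [01011]: ((NOT 0 OR 1) XOR 0) -> 1
  row 12 [01100]: ((NOT 1 OR 0) XOR 0) -> 0
  row 13 [01101]: ((NOT 1 OR 0) XOR 0) -> 0
  row 14 [01110]: ((NOT 1 OR 1) XOR 0) -> 1
  row 15 [01111]: ((NOT 1 OR 1) XOR 0) -> 1
  row 16 [10000]: ((NOT 0 OR 0) XOR 1) -> 0
  row 17 [10001]: ((NOT 0 OR 0) XOR 1) -> 0
  row 18 [10010]: ((NOT 0 OR 1) XOR 1) -> 0
  row 19 [10011]: ((NOT 0 OR 1) XOR 1) -> 0
  row 20 [10100]: ((NOT 1 OR 0) XOR 1) -> 1
  row 21 [10101]: ((NOT 1 OR 0) XOR 1) -> 1
  row 22 [10110]: ((NOT 1 OR 1) XOR 1) -> 0
  row 23 [10111]: ((NOT 1 OR 1) XOR 1) -> 0
  row 24 [11000]: ((NOT 0 OR 0) XOR 1) -> 0
  row 25 [11001]: ((NOT 0 OR 0) XOR 1) -> 0
  row 26 [11010]: ((NOT 0 OR 1) XOR 1) -> 0
  row 27 [11011]: ((NOT 0 OR 1) XOR 1) -> 0
  row 28 [11100]: ((NOT 1 OR 0) XOR 1) -> 1
  row 29 [11101]: ((NOT 1 OR 0) XOR 1) -> 1
  row 30 [11110]: ((NOT 1 OR 1) XOR 1) -> 0
  row 31 [11111]: ((NOT 1 OR 1) XOR 1) -> 0
Full result column, 4 rows per line (a,b,c fixed per line; d,e runs 00..11 left to right):
  rows 0-3 [a,b,c=000]: 1111  = hex F
  rows 4-7 [a,b,c=001]: 0011  = hex 3
  rows 8-11 [a,b,c=010]: 1111  = hex F
  rows 12-15 [a,b,c=011]: 0011  = hex 3
  rows 16-19 [a,b,c=100]: 0000  = hex 0
  rows 20-23 [a,b,c=101]: 1100  = hex C
  rows 24-27 [a,b,c=110]: 0000  = hex 0
  rows 28-31 [a,b,c=111]: 1100  = hex C
Output column (row 0 .. row 31) = 11110011111100110000110000001100
Output column grouped in 4s = 1111 0011 1111 0011 0000 1100 0000 1100 = 0xF3F30C0C
Convert to decimal digit by digit (value = value*16 + digit):
  F -> 15
  15*16 + 3 = 243
  243*16 + 15 (F) = 3903
  3903*16 + 3 = 62451
  62451*16 + 0 = 999216
  999216*16 + 12 (C) = 15987468
  15987468*16 + 0 = 255799488
  255799488*16 + 12 (C) = 4092791820
Decimal = 4092791820

4092791820


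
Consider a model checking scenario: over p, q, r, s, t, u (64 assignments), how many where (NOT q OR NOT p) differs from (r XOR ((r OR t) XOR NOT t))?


F1 = (NOT q OR NOT p)
F2 = (r XOR ((r OR t) XOR NOT t))
Evaluate both on each of 64 rows (bits = p,q,r,s,t,u):
  row 0 [000000]: F1=1 F2=1 -> 0
  row 1 [000001]: F1=1 F2=1 -> 0
  row 2 [000010]: F1=1 F2=1 -> 0
  row 3 [000011]: F1=1 F2=1 -> 0
  row 4 [000100]: F1=1 F2=1 -> 0
  (every remaining row is evaluated the same way; all 64 results are listed next)
Full result column, 8 rows per line (p,q,r fixed per line; s,t,u runs 000..111 left to right):
  rows 0-7 [p,q,r=000]: 00000000  (ones: 0)
  rows 8-15 [p,q,r=001]: 00110011  (ones: 4)
  rows 16-23 [p,q,r=010]: 00000000  (ones: 0)
  rows 24-31 [p,q,r=011]: 00110011  (ones: 4)
  rows 32-39 [p,q,r=100]: 00000000  (ones: 0)
  rows 40-47 [p,q,r=101]: 00110011  (ones: 4)
  rows 48-55 [p,q,r=110]: 11111111  (ones: 8)
  rows 56-63 [p,q,r=111]: 11001100  (ones: 4)
Disagreements = 0+4+0+4+0+4+8+4 = 24

24


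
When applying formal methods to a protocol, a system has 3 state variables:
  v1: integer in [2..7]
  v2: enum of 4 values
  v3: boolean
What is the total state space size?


State space = product of domain sizes of all variables.
Domain sizes:
  v1 (integer in [2..7]): 6
  v2 (enum of 4 values): 4
  v3 (boolean): 2
Product = 6 * 4 * 2 = 48

48


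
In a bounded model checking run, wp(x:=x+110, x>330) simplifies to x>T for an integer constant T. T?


Formula: wp(x:=E, P) = P[E/x] (substitute E for x in postcondition)
Step 1: Postcondition: x>330
Step 2: Substitute x+110 for x: x+110>330
Step 3: Solve for x: x > 330-110 = 220

220


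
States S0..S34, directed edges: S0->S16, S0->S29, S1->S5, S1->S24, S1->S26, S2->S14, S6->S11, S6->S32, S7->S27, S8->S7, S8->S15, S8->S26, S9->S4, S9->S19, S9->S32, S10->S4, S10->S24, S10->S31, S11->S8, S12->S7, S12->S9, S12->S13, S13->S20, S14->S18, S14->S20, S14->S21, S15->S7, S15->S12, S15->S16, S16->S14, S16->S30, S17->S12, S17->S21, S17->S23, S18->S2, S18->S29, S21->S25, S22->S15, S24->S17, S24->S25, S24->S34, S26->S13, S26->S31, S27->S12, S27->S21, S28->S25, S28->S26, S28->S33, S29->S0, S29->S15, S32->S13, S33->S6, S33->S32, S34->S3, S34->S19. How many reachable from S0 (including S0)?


BFS from S0:
  layer 0: {S0}
  layer 1: {S16, S29}
  layer 2: {S14, S15, S30}
  layer 3: {S7, S12, S18, S20, S21}
  layer 4: {S2, S9, S13, S25, S27}
  layer 5: {S4, S19, S32}
Reachable set: {S0, S2, S4, S7, S9, S12, S13, S14, S15, S16, S18, S19, S20, S21, S25, S27, S29, S30, S32}
Count = 19

19


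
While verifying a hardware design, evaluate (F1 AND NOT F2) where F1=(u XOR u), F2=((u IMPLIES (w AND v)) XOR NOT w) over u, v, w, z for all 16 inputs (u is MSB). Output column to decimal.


F1 = (u XOR u)
F2 = ((u IMPLIES (w AND v)) XOR NOT w)
Counterexample to F1=>F2 is where F1=1 and F2=0.
Evaluate each row (bits = u,v,w,z, MSB first):
  row 0 [0000]: F1=0 F2=0 -> F1&~F2 -> 0
  row 1 [0001]: F1=0 F2=0 -> F1&~F2 -> 0
  row 2 [0010]: F1=0 F2=1 -> F1&~F2 -> 0
  row 3 [0011]: F1=0 F2=1 -> F1&~F2 -> 0
  row 4 [0100]: F1=0 F2=0 -> F1&~F2 -> 0
  row 5 [0101]: F1=0 F2=0 -> F1&~F2 -> 0
  row 6 [0110]: F1=0 F2=1 -> F1&~F2 -> 0
  row 7 [0111]: F1=0 F2=1 -> F1&~F2 -> 0
  row 8 [1000]: F1=0 F2=1 -> F1&~F2 -> 0
  row 9 [1001]: F1=0 F2=1 -> F1&~F2 -> 0
  row 10 [1010]: F1=0 F2=0 -> F1&~F2 -> 0
  row 11 [1011]: F1=0 F2=0 -> F1&~F2 -> 0
  row 12 [1100]: F1=0 F2=1 -> F1&~F2 -> 0
  row 13 [1101]: F1=0 F2=1 -> F1&~F2 -> 0
  row 14 [1110]: F1=0 F2=1 -> F1&~F2 -> 0
  row 15 [1111]: F1=0 F2=1 -> F1&~F2 -> 0
Full result column, 4 rows per line (u,v fixed per line; w,z runs 00..11 left to right):
  rows 0-3 [u,v=00]: 0000  = hex 0
  rows 4-7 [u,v=01]: 0000  = hex 0
  rows 8-11 [u,v=10]: 0000  = hex 0
  rows 12-15 [u,v=11]: 0000  = hex 0
Counterexample vector (row 0 .. row 15) = 0000000000000000
Output column grouped in 4s = 0000 0000 0000 0000 = 0x0000
Convert to decimal digit by digit (value = value*16 + digit):
  0 -> 0
  0*16 + 0 = 0
  0*16 + 0 = 0
  0*16 + 0 = 0
Decimal = 0

0


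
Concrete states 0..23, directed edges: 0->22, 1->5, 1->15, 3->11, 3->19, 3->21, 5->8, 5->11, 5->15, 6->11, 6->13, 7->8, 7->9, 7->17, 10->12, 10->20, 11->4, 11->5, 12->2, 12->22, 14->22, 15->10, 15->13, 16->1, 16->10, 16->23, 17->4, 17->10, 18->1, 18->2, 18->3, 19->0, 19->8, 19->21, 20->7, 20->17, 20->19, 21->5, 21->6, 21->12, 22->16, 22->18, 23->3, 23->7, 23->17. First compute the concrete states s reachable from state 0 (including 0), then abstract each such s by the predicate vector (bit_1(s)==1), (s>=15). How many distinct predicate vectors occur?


BFS from 0:
Concrete reachable: {0, 1, 2, 3, 4, 5, 6, 7, 8, 9, 10, 11, 12, 13, 15, 16, 17, 18, 19, 20, 21, 22, 23}
Abstract via predicates (bit_1(s)==1), (s>=15):
  (0,0) <- {0, 1, 4, 5, 8, 9, 12, 13}
  (0,1) <- {16, 17, 20, 21}
  (1,0) <- {2, 3, 6, 7, 10, 11}
  (1,1) <- {15, 18, 19, 22, 23}
Distinct abstract states = 4

4


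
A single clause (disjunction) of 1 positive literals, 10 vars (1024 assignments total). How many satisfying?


Step 1: Total=2^10=1024
Step 2: Unsat when all 1 false: 2^9=512
Step 3: Sat=1024-512=512

512


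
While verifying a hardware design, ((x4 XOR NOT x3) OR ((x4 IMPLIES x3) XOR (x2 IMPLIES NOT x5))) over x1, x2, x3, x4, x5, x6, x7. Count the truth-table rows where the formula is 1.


Formula: ((x4 XOR NOT x3) OR ((x4 IMPLIES x3) XOR (x2 IMPLIES NOT x5))) over 7 vars (128 rows)
Evaluate each row (x1, x2, x3, x4, x5, x6, x7 as bits, MSB first):
  row 0 [0000000]: ((0 XOR NOT 0) OR ((0 IMPLIES 0) XOR (0 IMPLIES NOT 0))) -> 1
  row 1 [0000001]: ((0 XOR NOT 0) OR ((0 IMPLIES 0) XOR (0 IMPLIES NOT 0))) -> 1
  row 2 [0000010]: ((0 XOR NOT 0) OR ((0 IMPLIES 0) XOR (0 IMPLIES NOT 0))) -> 1
  row 3 [0000011]: ((0 XOR NOT 0) OR ((0 IMPLIES 0) XOR (0 IMPLIES NOT 0))) -> 1
  row 4 [0000100]: ((0 XOR NOT 0) OR ((0 IMPLIES 0) XOR (0 IMPLIES NOT 1))) -> 1
  (every remaining row is evaluated the same way; all 128 results are listed next)
Full result column, 8 rows per line (x1,x2,x3,x4 fixed per line; x5,x6,x7 runs 000..111 left to right):
  rows 0-7 [x1,x2,x3,x4=0000]: 11111111  (ones: 8)
  rows 8-15 [x1,x2,x3,x4=0001]: 11111111  (ones: 8)
  rows 16-23 [x1,x2,x3,x4=0010]: 00000000  (ones: 0)
  rows 24-31 [x1,x2,x3,x4=0011]: 11111111  (ones: 8)
  rows 32-39 [x1,x2,x3,x4=0100]: 11111111  (ones: 8)
  rows 40-47 [x1,x2,x3,x4=0101]: 11110000  (ones: 4)
  rows 48-55 [x1,x2,x3,x4=0110]: 00001111  (ones: 4)
  rows 56-63 [x1,x2,x3,x4=0111]: 11111111  (ones: 8)
  rows 64-71 [x1,x2,x3,x4=1000]: 11111111  (ones: 8)
  rows 72-79 [x1,x2,x3,x4=1001]: 11111111  (ones: 8)
  rows 80-87 [x1,x2,x3,x4=1010]: 00000000  (ones: 0)
  rows 88-95 [x1,x2,x3,x4=1011]: 11111111  (ones: 8)
  rows 96-103 [x1,x2,x3,x4=1100]: 11111111  (ones: 8)
  rows 104-111 [x1,x2,x3,x4=1101]: 11110000  (ones: 4)
  rows 112-119 [x1,x2,x3,x4=1110]: 00001111  (ones: 4)
  rows 120-127 [x1,x2,x3,x4=1111]: 11111111  (ones: 8)
Count of 1-rows = 8+8+0+8+8+4+4+8+8+8+0+8+8+4+4+8 = 96

96


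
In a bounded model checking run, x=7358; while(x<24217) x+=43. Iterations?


Step 1: x goes from 7358 toward 24217 by 43; the body runs while x<24217, so iterations = ceil((bound-start)/step)
Step 2: Distance=16859
Step 3: ceil(16859/43)=393

393


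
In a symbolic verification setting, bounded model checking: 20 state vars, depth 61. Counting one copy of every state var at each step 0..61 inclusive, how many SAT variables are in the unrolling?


BMC unrolls to depth k, creating one copy of each state var for steps 0..k.
Step count = 61 + 1 = 62 (steps 0 through 61)
Vars per step = 20
Total = 20 * 62 = 1240

1240


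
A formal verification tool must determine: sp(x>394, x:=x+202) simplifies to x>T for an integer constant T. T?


Formula: sp(P, x:=E) = exists old_x. (x = E[old_x/x]) AND P[old_x/x] (old_x is the value of x before the assignment; eliminate old_x by solving x = E[old_x/x] for old_x)
Step 1: Precondition P: x>394, i.e. old_x > 394
Step 2: Assignment gives x = old_x + 202, so old_x = x - 202
Step 3: Substitute into P: x - 202 > 394
Step 4: Simplify: x > 394+202 = 596

596


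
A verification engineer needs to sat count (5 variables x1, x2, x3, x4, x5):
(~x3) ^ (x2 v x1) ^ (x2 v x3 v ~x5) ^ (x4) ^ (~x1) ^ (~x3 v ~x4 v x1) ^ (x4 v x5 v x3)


CNF with 7 clauses over 5 vars (32 assignments).
An assignment satisfies CNF iff every clause has >=1 true literal.
Check each row (bits = x1,x2,x3,x4,x5; clause T/F shown):
  row 0 [00000]: clauses=TFTFTTF -> 0
  row 1 [00001]: clauses=TFFFTTT -> 0
  row 2 [00010]: clauses=TFTTTTT -> 0
  row 3 [00011]: clauses=TFFTTTT -> 0
  row 4 [00100]: clauses=FFTFTTT -> 0
  row 5 [00101]: clauses=FFTFTTT -> 0
  row 6 [00110]: clauses=FFTTTFT -> 0
  row 7 [00111]: clauses=FFTTTFT -> 0
  row 8 [01000]: clauses=TTTFTTF -> 0
  row 9 [01001]: clauses=TTTFTTT -> 0
  row 10 [01010]: clauses=TTTTTTT -> 1
  row 11 [01011]: clauses=TTTTTTT -> 1
  row 12 [01100]: clauses=FTTFTTT -> 0
  row 13 [01101]: clauses=FTTFTTT -> 0
  row 14 [01110]: clauses=FTTTTFT -> 0
  row 15 [01111]: clauses=FTTTTFT -> 0
  row 16 [10000]: clauses=TTTFFTF -> 0
  row 17 [10001]: clauses=TTFFFTT -> 0
  row 18 [10010]: clauses=TTTTFTT -> 0
  row 19 [10011]: clauses=TTFTFTT -> 0
  row 20 [10100]: clauses=FTTFFTT -> 0
  row 21 [10101]: clauses=FTTFFTT -> 0
  row 22 [10110]: clauses=FTTTFTT -> 0
  row 23 [10111]: clauses=FTTTFTT -> 0
  row 24 [11000]: clauses=TTTFFTF -> 0
  row 25 [11001]: clauses=TTTFFTT -> 0
  row 26 [11010]: clauses=TTTTFTT -> 0
  row 27 [11011]: clauses=TTTTFTT -> 0
  row 28 [11100]: clauses=FTTFFTT -> 0
  row 29 [11101]: clauses=FTTFFTT -> 0
  row 30 [11110]: clauses=FTTTFTT -> 0
  row 31 [11111]: clauses=FTTTFTT -> 0
Full result column, 8 rows per line (x1,x2 fixed per line; x3,x4,x5 runs 000..111 left to right):
  rows 0-7 [x1,x2=00]: 00000000  (ones: 0)
  rows 8-15 [x1,x2=01]: 00110000  (ones: 2)
  rows 16-23 [x1,x2=10]: 00000000  (ones: 0)
  rows 24-31 [x1,x2=11]: 00000000  (ones: 0)
Satisfying assignments = 0+2+0+0 = 2

2


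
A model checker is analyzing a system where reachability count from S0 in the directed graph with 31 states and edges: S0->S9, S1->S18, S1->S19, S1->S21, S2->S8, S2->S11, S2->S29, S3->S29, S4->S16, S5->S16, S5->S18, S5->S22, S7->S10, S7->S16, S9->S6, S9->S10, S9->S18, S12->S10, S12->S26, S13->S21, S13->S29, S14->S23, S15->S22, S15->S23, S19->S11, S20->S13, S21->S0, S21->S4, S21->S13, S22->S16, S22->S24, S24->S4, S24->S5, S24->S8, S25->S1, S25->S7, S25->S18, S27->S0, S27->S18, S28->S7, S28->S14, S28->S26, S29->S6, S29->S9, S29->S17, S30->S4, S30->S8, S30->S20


BFS from S0:
  layer 0: {S0}
  layer 1: {S9}
  layer 2: {S6, S10, S18}
Reachable set: {S0, S6, S9, S10, S18}
Count = 5

5


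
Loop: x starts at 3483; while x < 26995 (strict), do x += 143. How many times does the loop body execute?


Step 1: x goes from 3483 toward 26995 by 143; the body runs while x<26995, so iterations = ceil((bound-start)/step)
Step 2: Distance=23512
Step 3: ceil(23512/143)=165

165


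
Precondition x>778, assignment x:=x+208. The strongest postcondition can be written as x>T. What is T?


Formula: sp(P, x:=E) = exists old_x. (x = E[old_x/x]) AND P[old_x/x] (old_x is the value of x before the assignment; eliminate old_x by solving x = E[old_x/x] for old_x)
Step 1: Precondition P: x>778, i.e. old_x > 778
Step 2: Assignment gives x = old_x + 208, so old_x = x - 208
Step 3: Substitute into P: x - 208 > 778
Step 4: Simplify: x > 778+208 = 986

986


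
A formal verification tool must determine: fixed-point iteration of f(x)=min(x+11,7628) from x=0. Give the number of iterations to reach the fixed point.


Step 1: x=0, cap=7628, increment=11
Step 2: x grows by 11 each step until capped at 7628; fixed point is x=7628
Step 3: iterations = ceil(7628/11) = 694

694


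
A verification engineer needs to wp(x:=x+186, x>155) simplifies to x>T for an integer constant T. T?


Formula: wp(x:=E, P) = P[E/x] (substitute E for x in postcondition)
Step 1: Postcondition: x>155
Step 2: Substitute x+186 for x: x+186>155
Step 3: Solve for x: x > 155-186 = -31

-31


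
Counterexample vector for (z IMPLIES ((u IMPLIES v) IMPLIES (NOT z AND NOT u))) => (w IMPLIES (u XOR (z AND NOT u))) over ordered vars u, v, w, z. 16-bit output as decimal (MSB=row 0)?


F1 = (z IMPLIES ((u IMPLIES v) IMPLIES (NOT z AND NOT u)))
F2 = (w IMPLIES (u XOR (z AND NOT u)))
Counterexample to F1=>F2 is where F1=1 and F2=0.
Evaluate each row (bits = u,v,w,z, MSB first):
  row 0 [0000]: F1=1 F2=1 -> F1&~F2 -> 0
  row 1 [0001]: F1=0 F2=1 -> F1&~F2 -> 0
  row 2 [0010]: F1=1 F2=0 -> F1&~F2 -> 1
  row 3 [0011]: F1=0 F2=1 -> F1&~F2 -> 0
  row 4 [0100]: F1=1 F2=1 -> F1&~F2 -> 0
  row 5 [0101]: F1=0 F2=1 -> F1&~F2 -> 0
  row 6 [0110]: F1=1 F2=0 -> F1&~F2 -> 1
  row 7 [0111]: F1=0 F2=1 -> F1&~F2 -> 0
  row 8 [1000]: F1=1 F2=1 -> F1&~F2 -> 0
  row 9 [1001]: F1=1 F2=1 -> F1&~F2 -> 0
  row 10 [1010]: F1=1 F2=1 -> F1&~F2 -> 0
  row 11 [1011]: F1=1 F2=1 -> F1&~F2 -> 0
  row 12 [1100]: F1=1 F2=1 -> F1&~F2 -> 0
  row 13 [1101]: F1=0 F2=1 -> F1&~F2 -> 0
  row 14 [1110]: F1=1 F2=1 -> F1&~F2 -> 0
  row 15 [1111]: F1=0 F2=1 -> F1&~F2 -> 0
Full result column, 4 rows per line (u,v fixed per line; w,z runs 00..11 left to right):
  rows 0-3 [u,v=00]: 0010  = hex 2
  rows 4-7 [u,v=01]: 0010  = hex 2
  rows 8-11 [u,v=10]: 0000  = hex 0
  rows 12-15 [u,v=11]: 0000  = hex 0
Counterexample vector (row 0 .. row 15) = 0010001000000000
Output column grouped in 4s = 0010 0010 0000 0000 = 0x2200
Convert to decimal digit by digit (value = value*16 + digit):
  2 -> 2
  2*16 + 2 = 34
  34*16 + 0 = 544
  544*16 + 0 = 8704
Decimal = 8704

8704


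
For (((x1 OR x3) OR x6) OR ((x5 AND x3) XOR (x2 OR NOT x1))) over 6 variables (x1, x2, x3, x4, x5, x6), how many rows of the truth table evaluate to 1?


Formula: (((x1 OR x3) OR x6) OR ((x5 AND x3) XOR (x2 OR NOT x1))) over 6 vars (64 rows)
Evaluate each row (x1, x2, x3, x4, x5, x6 as bits, MSB first):
  row 0 [000000]: (((0 OR 0) OR 0) OR ((0 AND 0) XOR (0 OR NOT 0))) -> 1
  row 1 [000001]: (((0 OR 0) OR 1) OR ((0 AND 0) XOR (0 OR NOT 0))) -> 1
  row 2 [000010]: (((0 OR 0) OR 0) OR ((1 AND 0) XOR (0 OR NOT 0))) -> 1
  row 3 [000011]: (((0 OR 0) OR 1) OR ((1 AND 0) XOR (0 OR NOT 0))) -> 1
  row 4 [000100]: (((0 OR 0) OR 0) OR ((0 AND 0) XOR (0 OR NOT 0))) -> 1
  (every remaining row is evaluated the same way; all 64 results are listed next)
Full result column, 8 rows per line (x1,x2,x3 fixed per line; x4,x5,x6 runs 000..111 left to right):
  rows 0-7 [x1,x2,x3=000]: 11111111  (ones: 8)
  rows 8-15 [x1,x2,x3=001]: 11111111  (ones: 8)
  rows 16-23 [x1,x2,x3=010]: 11111111  (ones: 8)
  rows 24-31 [x1,x2,x3=011]: 11111111  (ones: 8)
  rows 32-39 [x1,x2,x3=100]: 11111111  (ones: 8)
  rows 40-47 [x1,x2,x3=101]: 11111111  (ones: 8)
  rows 48-55 [x1,x2,x3=110]: 11111111  (ones: 8)
  rows 56-63 [x1,x2,x3=111]: 11111111  (ones: 8)
Count of 1-rows = 8+8+8+8+8+8+8+8 = 64

64


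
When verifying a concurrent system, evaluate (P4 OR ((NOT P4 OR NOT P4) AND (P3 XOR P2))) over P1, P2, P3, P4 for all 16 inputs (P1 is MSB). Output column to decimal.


Formula: (P4 OR ((NOT P4 OR NOT P4) AND (P3 XOR P2))) over P1, P2, P3, P4 (16 rows)
Evaluate each row (bits = P1,P2,P3,P4, MSB first):
  row 0 [0000]: (0 OR ((NOT 0 OR NOT 0) AND (0 XOR 0))) -> 0
  row 1 [0001]: (1 OR ((NOT 1 OR NOT 1) AND (0 XOR 0))) -> 1
  row 2 [0010]: (0 OR ((NOT 0 OR NOT 0) AND (1 XOR 0))) -> 1
  row 3 [0011]: (1 OR ((NOT 1 OR NOT 1) AND (1 XOR 0))) -> 1
  row 4 [0100]: (0 OR ((NOT 0 OR NOT 0) AND (0 XOR 1))) -> 1
  row 5 [0101]: (1 OR ((NOT 1 OR NOT 1) AND (0 XOR 1))) -> 1
  row 6 [0110]: (0 OR ((NOT 0 OR NOT 0) AND (1 XOR 1))) -> 0
  row 7 [0111]: (1 OR ((NOT 1 OR NOT 1) AND (1 XOR 1))) -> 1
  row 8 [1000]: (0 OR ((NOT 0 OR NOT 0) AND (0 XOR 0))) -> 0
  row 9 [1001]: (1 OR ((NOT 1 OR NOT 1) AND (0 XOR 0))) -> 1
  row 10 [1010]: (0 OR ((NOT 0 OR NOT 0) AND (1 XOR 0))) -> 1
  row 11 [1011]: (1 OR ((NOT 1 OR NOT 1) AND (1 XOR 0))) -> 1
  row 12 [1100]: (0 OR ((NOT 0 OR NOT 0) AND (0 XOR 1))) -> 1
  row 13 [1101]: (1 OR ((NOT 1 OR NOT 1) AND (0 XOR 1))) -> 1
  row 14 [1110]: (0 OR ((NOT 0 OR NOT 0) AND (1 XOR 1))) -> 0
  row 15 [1111]: (1 OR ((NOT 1 OR NOT 1) AND (1 XOR 1))) -> 1
Full result column, 4 rows per line (P1,P2 fixed per line; P3,P4 runs 00..11 left to right):
  rows 0-3 [P1,P2=00]: 0111  = hex 7
  rows 4-7 [P1,P2=01]: 1101  = hex D
  rows 8-11 [P1,P2=10]: 0111  = hex 7
  rows 12-15 [P1,P2=11]: 1101  = hex D
Output column (row 0 .. row 15) = 0111110101111101
Output column grouped in 4s = 0111 1101 0111 1101 = 0x7D7D
Convert to decimal digit by digit (value = value*16 + digit):
  7 -> 7
  7*16 + 13 (D) = 125
  125*16 + 7 = 2007
  2007*16 + 13 (D) = 32125
Decimal = 32125

32125


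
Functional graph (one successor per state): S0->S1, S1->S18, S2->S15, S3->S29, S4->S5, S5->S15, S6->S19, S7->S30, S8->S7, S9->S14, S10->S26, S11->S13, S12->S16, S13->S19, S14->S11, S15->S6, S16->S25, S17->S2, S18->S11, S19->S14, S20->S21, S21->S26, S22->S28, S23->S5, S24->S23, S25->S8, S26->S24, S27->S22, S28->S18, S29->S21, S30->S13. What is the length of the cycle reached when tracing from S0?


Trace from S0 until a state repeats:
  S0 -> S1 -> S18 -> S11 -> S13 -> S19 -> S14 -> S11
S11 first seen at step 3, revisited at step 7.
Cycle length = 7 - 3 = 4

4


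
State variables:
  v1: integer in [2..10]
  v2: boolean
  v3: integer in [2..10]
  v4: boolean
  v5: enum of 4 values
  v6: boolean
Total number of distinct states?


State space = product of domain sizes of all variables.
Domain sizes:
  v1 (integer in [2..10]): 9
  v2 (boolean): 2
  v3 (integer in [2..10]): 9
  v4 (boolean): 2
  v5 (enum of 4 values): 4
  v6 (boolean): 2
Product = 9 * 2 * 9 * 2 * 4 * 2 = 2592

2592


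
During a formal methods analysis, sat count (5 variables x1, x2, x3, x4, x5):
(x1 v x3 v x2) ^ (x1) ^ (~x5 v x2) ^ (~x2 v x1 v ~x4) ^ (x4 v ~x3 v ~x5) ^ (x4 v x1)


CNF with 6 clauses over 5 vars (32 assignments).
An assignment satisfies CNF iff every clause has >=1 true literal.
Check each row (bits = x1,x2,x3,x4,x5; clause T/F shown):
  row 0 [00000]: clauses=FFTTTF -> 0
  row 1 [00001]: clauses=FFFTTF -> 0
  row 2 [00010]: clauses=FFTTTT -> 0
  row 3 [00011]: clauses=FFFTTT -> 0
  row 4 [00100]: clauses=TFTTTF -> 0
  row 5 [00101]: clauses=TFFTFF -> 0
  row 6 [00110]: clauses=TFTTTT -> 0
  row 7 [00111]: clauses=TFFTTT -> 0
  row 8 [01000]: clauses=TFTTTF -> 0
  row 9 [01001]: clauses=TFTTTF -> 0
  row 10 [01010]: clauses=TFTFTT -> 0
  row 11 [01011]: clauses=TFTFTT -> 0
  row 12 [01100]: clauses=TFTTTF -> 0
  row 13 [01101]: clauses=TFTTFF -> 0
  row 14 [01110]: clauses=TFTFTT -> 0
  row 15 [01111]: clauses=TFTFTT -> 0
  row 16 [10000]: clauses=TTTTTT -> 1
  row 17 [10001]: clauses=TTFTTT -> 0
  row 18 [10010]: clauses=TTTTTT -> 1
  row 19 [10011]: clauses=TTFTTT -> 0
  row 20 [10100]: clauses=TTTTTT -> 1
  row 21 [10101]: clauses=TTFTFT -> 0
  row 22 [10110]: clauses=TTTTTT -> 1
  row 23 [10111]: clauses=TTFTTT -> 0
  row 24 [11000]: clauses=TTTTTT -> 1
  row 25 [11001]: clauses=TTTTTT -> 1
  row 26 [11010]: clauses=TTTTTT -> 1
  row 27 [11011]: clauses=TTTTTT -> 1
  row 28 [11100]: clauses=TTTTTT -> 1
  row 29 [11101]: clauses=TTTTFT -> 0
  row 30 [11110]: clauses=TTTTTT -> 1
  row 31 [11111]: clauses=TTTTTT -> 1
Full result column, 8 rows per line (x1,x2 fixed per line; x3,x4,x5 runs 000..111 left to right):
  rows 0-7 [x1,x2=00]: 00000000  (ones: 0)
  rows 8-15 [x1,x2=01]: 00000000  (ones: 0)
  rows 16-23 [x1,x2=10]: 10101010  (ones: 4)
  rows 24-31 [x1,x2=11]: 11111011  (ones: 7)
Satisfying assignments = 0+0+4+7 = 11

11


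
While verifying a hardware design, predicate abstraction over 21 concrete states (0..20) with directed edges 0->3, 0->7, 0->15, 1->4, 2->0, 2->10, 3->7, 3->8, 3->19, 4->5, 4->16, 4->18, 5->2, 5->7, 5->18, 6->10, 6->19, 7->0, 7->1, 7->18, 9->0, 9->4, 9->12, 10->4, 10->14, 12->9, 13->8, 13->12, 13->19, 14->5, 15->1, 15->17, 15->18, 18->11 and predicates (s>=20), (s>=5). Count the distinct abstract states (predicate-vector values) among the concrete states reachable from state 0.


BFS from 0:
Concrete reachable: {0, 1, 2, 3, 4, 5, 7, 8, 10, 11, 14, 15, 16, 17, 18, 19}
Abstract via predicates (s>=20), (s>=5):
  (0,0) <- {0, 1, 2, 3, 4}
  (0,1) <- {5, 7, 8, 10, 11, 14, 15, 16, 17, 18, 19}
Distinct abstract states = 2

2


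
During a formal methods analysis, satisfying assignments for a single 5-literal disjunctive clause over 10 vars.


Step 1: Total=2^10=1024
Step 2: Unsat when all 5 false: 2^5=32
Step 3: Sat=1024-32=992

992


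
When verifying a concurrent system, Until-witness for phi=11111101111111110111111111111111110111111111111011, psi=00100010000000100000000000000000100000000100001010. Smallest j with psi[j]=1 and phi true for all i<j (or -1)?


(phi U psi) at 0: need smallest j with psi[j]=1 and phi[i]=1 for all i in [0,j).
Scan from step 0:
  step 0: phi=1, psi=0 -> continue
  step 1: phi=1, psi=0 -> continue
  step 2: psi=1 and phi held for [0,2) -> witness found
Witness step = 2

2


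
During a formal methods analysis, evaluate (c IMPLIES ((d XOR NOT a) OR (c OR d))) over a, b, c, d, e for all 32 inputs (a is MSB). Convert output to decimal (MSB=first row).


Formula: (c IMPLIES ((d XOR NOT a) OR (c OR d))) over a, b, c, d, e (32 rows)
Evaluate each row (bits = a,b,c,d,e, MSB first):
  row 0 [00000]: (0 IMPLIES ((0 XOR NOT 0) OR (0 OR 0))) -> 1
  row 1 [00001]: (0 IMPLIES ((0 XOR NOT 0) OR (0 OR 0))) -> 1
  row 2 [00010]: (0 IMPLIES ((1 XOR NOT 0) OR (0 OR 1))) -> 1
  row 3 [00011]: (0 IMPLIES ((1 XOR NOT 0) OR (0 OR 1))) -> 1
  row 4 [00100]: (1 IMPLIES ((0 XOR NOT 0) OR (1 OR 0))) -> 1
  row 5 [00101]: (1 IMPLIES ((0 XOR NOT 0) OR (1 OR 0))) -> 1
  row 6 [00110]: (1 IMPLIES ((1 XOR NOT 0) OR (1 OR 1))) -> 1
  row 7 [00111]: (1 IMPLIES ((1 XOR NOT 0) OR (1 OR 1))) -> 1
  row 8 [01000]: (0 IMPLIES ((0 XOR NOT 0) OR (0 OR 0))) -> 1
  row 9 [01001]: (0 IMPLIES ((0 XOR NOT 0) OR (0 OR 0))) -> 1
  row 10 [01010]: (0 IMPLIES ((1 XOR NOT 0) OR (0 OR 1))) -> 1
  row 11 [01011]: (0 IMPLIES ((1 XOR NOT 0) OR (0 OR 1))) -> 1
  row 12 [01100]: (1 IMPLIES ((0 XOR NOT 0) OR (1 OR 0))) -> 1
  row 13 [01101]: (1 IMPLIES ((0 XOR NOT 0) OR (1 OR 0))) -> 1
  row 14 [01110]: (1 IMPLIES ((1 XOR NOT 0) OR (1 OR 1))) -> 1
  row 15 [01111]: (1 IMPLIES ((1 XOR NOT 0) OR (1 OR 1))) -> 1
  row 16 [10000]: (0 IMPLIES ((0 XOR NOT 1) OR (0 OR 0))) -> 1
  row 17 [10001]: (0 IMPLIES ((0 XOR NOT 1) OR (0 OR 0))) -> 1
  row 18 [10010]: (0 IMPLIES ((1 XOR NOT 1) OR (0 OR 1))) -> 1
  row 19 [10011]: (0 IMPLIES ((1 XOR NOT 1) OR (0 OR 1))) -> 1
  row 20 [10100]: (1 IMPLIES ((0 XOR NOT 1) OR (1 OR 0))) -> 1
  row 21 [10101]: (1 IMPLIES ((0 XOR NOT 1) OR (1 OR 0))) -> 1
  row 22 [10110]: (1 IMPLIES ((1 XOR NOT 1) OR (1 OR 1))) -> 1
  row 23 [10111]: (1 IMPLIES ((1 XOR NOT 1) OR (1 OR 1))) -> 1
  row 24 [11000]: (0 IMPLIES ((0 XOR NOT 1) OR (0 OR 0))) -> 1
  row 25 [11001]: (0 IMPLIES ((0 XOR NOT 1) OR (0 OR 0))) -> 1
  row 26 [11010]: (0 IMPLIES ((1 XOR NOT 1) OR (0 OR 1))) -> 1
  row 27 [11011]: (0 IMPLIES ((1 XOR NOT 1) OR (0 OR 1))) -> 1
  row 28 [11100]: (1 IMPLIES ((0 XOR NOT 1) OR (1 OR 0))) -> 1
  row 29 [11101]: (1 IMPLIES ((0 XOR NOT 1) OR (1 OR 0))) -> 1
  row 30 [11110]: (1 IMPLIES ((1 XOR NOT 1) OR (1 OR 1))) -> 1
  row 31 [11111]: (1 IMPLIES ((1 XOR NOT 1) OR (1 OR 1))) -> 1
Full result column, 4 rows per line (a,b,c fixed per line; d,e runs 00..11 left to right):
  rows 0-3 [a,b,c=000]: 1111  = hex F
  rows 4-7 [a,b,c=001]: 1111  = hex F
  rows 8-11 [a,b,c=010]: 1111  = hex F
  rows 12-15 [a,b,c=011]: 1111  = hex F
  rows 16-19 [a,b,c=100]: 1111  = hex F
  rows 20-23 [a,b,c=101]: 1111  = hex F
  rows 24-27 [a,b,c=110]: 1111  = hex F
  rows 28-31 [a,b,c=111]: 1111  = hex F
Output column (row 0 .. row 31) = 11111111111111111111111111111111
Output column grouped in 4s = 1111 1111 1111 1111 1111 1111 1111 1111 = 0xFFFFFFFF
Convert to decimal digit by digit (value = value*16 + digit):
  F -> 15
  15*16 + 15 (F) = 255
  255*16 + 15 (F) = 4095
  4095*16 + 15 (F) = 65535
  65535*16 + 15 (F) = 1048575
  1048575*16 + 15 (F) = 16777215
  16777215*16 + 15 (F) = 268435455
  268435455*16 + 15 (F) = 4294967295
Decimal = 4294967295

4294967295
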